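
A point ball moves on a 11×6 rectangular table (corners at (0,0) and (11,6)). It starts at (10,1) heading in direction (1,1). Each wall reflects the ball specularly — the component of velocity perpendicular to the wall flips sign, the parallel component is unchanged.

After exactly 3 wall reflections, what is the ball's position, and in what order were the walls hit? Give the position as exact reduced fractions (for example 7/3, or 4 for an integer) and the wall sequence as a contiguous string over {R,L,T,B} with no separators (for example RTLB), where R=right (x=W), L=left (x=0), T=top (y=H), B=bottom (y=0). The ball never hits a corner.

1. t=1 → R at (11,2); v=(-1,1)
2. t=4 → T at (7,6); v=(-1,-1)
3. t=6 → B at (1,0); v=(-1,1)

Final position: (1,0)
Wall sequence: RTB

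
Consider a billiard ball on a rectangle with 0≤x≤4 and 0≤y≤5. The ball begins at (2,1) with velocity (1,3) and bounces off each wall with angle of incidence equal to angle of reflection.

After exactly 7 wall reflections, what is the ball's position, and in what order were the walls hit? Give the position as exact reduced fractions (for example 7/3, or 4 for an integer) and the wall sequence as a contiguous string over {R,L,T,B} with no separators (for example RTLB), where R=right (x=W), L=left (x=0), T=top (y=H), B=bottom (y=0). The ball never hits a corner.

1. t=4/3 → T at (10/3,5); v=(1,-3)
2. t=2/3 → R at (4,3); v=(-1,-3)
3. t=1 → B at (3,0); v=(-1,3)
4. t=5/3 → T at (4/3,5); v=(-1,-3)
5. t=4/3 → L at (0,1); v=(1,-3)
6. t=1/3 → B at (1/3,0); v=(1,3)
7. t=5/3 → T at (2,5); v=(1,-3)

Final position: (2,5)
Wall sequence: TRBTLBT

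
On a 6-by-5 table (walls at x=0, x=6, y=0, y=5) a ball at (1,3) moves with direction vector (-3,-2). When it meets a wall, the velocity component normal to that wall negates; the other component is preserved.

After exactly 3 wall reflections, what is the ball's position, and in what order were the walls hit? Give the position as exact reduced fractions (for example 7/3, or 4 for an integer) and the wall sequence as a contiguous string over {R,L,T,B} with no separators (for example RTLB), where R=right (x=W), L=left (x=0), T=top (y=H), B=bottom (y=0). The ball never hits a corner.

Final position: (6,5/3)
Wall sequence: LBR

1. t=1/3 → L at (0,7/3); v=(3,-2)
2. t=7/6 → B at (7/2,0); v=(3,2)
3. t=5/6 → R at (6,5/3); v=(-3,2)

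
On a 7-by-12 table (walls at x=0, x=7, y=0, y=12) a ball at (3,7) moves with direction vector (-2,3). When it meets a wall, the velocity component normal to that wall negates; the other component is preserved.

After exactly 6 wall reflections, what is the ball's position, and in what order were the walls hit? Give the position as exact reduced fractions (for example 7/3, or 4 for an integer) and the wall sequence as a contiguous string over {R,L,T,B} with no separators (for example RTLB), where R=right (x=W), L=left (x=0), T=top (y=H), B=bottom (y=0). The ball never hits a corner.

1. t=3/2 → L at (0,23/2); v=(2,3)
2. t=1/6 → T at (1/3,12); v=(2,-3)
3. t=10/3 → R at (7,2); v=(-2,-3)
4. t=2/3 → B at (17/3,0); v=(-2,3)
5. t=17/6 → L at (0,17/2); v=(2,3)
6. t=7/6 → T at (7/3,12); v=(2,-3)

Final position: (7/3,12)
Wall sequence: LTRBLT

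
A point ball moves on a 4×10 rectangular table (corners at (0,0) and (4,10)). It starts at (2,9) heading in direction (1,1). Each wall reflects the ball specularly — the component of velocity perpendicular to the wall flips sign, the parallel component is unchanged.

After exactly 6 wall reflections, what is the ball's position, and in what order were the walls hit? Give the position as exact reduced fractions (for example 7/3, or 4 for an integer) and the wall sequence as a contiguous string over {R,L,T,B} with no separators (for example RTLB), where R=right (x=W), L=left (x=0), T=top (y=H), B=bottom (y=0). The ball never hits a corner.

Final position: (0,3)
Wall sequence: TRLRBL

1. t=1 → T at (3,10); v=(1,-1)
2. t=1 → R at (4,9); v=(-1,-1)
3. t=4 → L at (0,5); v=(1,-1)
4. t=4 → R at (4,1); v=(-1,-1)
5. t=1 → B at (3,0); v=(-1,1)
6. t=3 → L at (0,3); v=(1,1)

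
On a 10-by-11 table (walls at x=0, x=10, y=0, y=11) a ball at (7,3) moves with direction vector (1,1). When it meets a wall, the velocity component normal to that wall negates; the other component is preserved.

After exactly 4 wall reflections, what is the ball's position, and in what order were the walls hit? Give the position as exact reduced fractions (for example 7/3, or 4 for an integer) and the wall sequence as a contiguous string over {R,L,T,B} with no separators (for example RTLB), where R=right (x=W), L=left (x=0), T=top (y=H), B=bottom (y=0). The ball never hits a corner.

1. t=3 → R at (10,6); v=(-1,1)
2. t=5 → T at (5,11); v=(-1,-1)
3. t=5 → L at (0,6); v=(1,-1)
4. t=6 → B at (6,0); v=(1,1)

Final position: (6,0)
Wall sequence: RTLB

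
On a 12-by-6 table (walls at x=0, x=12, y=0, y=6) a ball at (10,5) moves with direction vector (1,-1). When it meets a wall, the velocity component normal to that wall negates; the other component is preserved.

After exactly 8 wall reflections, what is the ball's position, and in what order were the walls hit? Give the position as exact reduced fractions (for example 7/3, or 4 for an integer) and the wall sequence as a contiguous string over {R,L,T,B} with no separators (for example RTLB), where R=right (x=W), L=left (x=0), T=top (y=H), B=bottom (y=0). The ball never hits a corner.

1. t=2 → R at (12,3); v=(-1,-1)
2. t=3 → B at (9,0); v=(-1,1)
3. t=6 → T at (3,6); v=(-1,-1)
4. t=3 → L at (0,3); v=(1,-1)
5. t=3 → B at (3,0); v=(1,1)
6. t=6 → T at (9,6); v=(1,-1)
7. t=3 → R at (12,3); v=(-1,-1)
8. t=3 → B at (9,0); v=(-1,1)

Final position: (9,0)
Wall sequence: RBTLBTRB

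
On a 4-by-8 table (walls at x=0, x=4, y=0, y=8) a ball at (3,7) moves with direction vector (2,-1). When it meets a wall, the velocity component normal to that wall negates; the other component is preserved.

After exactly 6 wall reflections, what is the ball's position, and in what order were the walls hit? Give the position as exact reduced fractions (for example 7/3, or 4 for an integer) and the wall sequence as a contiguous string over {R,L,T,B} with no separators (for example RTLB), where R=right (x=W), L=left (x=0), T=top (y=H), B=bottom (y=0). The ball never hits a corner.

1. t=1/2 → R at (4,13/2); v=(-2,-1)
2. t=2 → L at (0,9/2); v=(2,-1)
3. t=2 → R at (4,5/2); v=(-2,-1)
4. t=2 → L at (0,1/2); v=(2,-1)
5. t=1/2 → B at (1,0); v=(2,1)
6. t=3/2 → R at (4,3/2); v=(-2,1)

Final position: (4,3/2)
Wall sequence: RLRLBR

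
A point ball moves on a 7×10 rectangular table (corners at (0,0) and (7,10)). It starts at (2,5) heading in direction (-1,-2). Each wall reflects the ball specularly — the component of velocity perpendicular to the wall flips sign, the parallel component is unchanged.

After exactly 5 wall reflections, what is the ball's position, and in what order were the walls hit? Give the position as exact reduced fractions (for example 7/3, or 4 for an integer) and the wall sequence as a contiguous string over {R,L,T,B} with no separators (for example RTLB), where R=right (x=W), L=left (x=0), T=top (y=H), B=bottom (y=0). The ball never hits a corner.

1. t=2 → L at (0,1); v=(1,-2)
2. t=1/2 → B at (1/2,0); v=(1,2)
3. t=5 → T at (11/2,10); v=(1,-2)
4. t=3/2 → R at (7,7); v=(-1,-2)
5. t=7/2 → B at (7/2,0); v=(-1,2)

Final position: (7/2,0)
Wall sequence: LBTRB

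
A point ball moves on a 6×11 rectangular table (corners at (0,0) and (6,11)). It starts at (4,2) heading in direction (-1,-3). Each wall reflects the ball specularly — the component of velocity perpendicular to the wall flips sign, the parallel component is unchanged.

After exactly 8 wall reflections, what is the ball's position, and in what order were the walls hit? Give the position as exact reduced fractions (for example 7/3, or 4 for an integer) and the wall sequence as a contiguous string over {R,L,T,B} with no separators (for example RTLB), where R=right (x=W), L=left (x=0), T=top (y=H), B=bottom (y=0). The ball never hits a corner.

Final position: (0,2)
Wall sequence: BLTBRTBL

1. t=2/3 → B at (10/3,0); v=(-1,3)
2. t=10/3 → L at (0,10); v=(1,3)
3. t=1/3 → T at (1/3,11); v=(1,-3)
4. t=11/3 → B at (4,0); v=(1,3)
5. t=2 → R at (6,6); v=(-1,3)
6. t=5/3 → T at (13/3,11); v=(-1,-3)
7. t=11/3 → B at (2/3,0); v=(-1,3)
8. t=2/3 → L at (0,2); v=(1,3)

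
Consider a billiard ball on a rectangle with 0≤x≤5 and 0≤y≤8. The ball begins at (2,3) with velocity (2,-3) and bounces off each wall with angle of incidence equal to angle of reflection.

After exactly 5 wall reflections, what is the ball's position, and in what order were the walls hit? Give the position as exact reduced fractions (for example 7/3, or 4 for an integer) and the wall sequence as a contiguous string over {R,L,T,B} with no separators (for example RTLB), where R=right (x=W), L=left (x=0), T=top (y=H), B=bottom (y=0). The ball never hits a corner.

1. t=1 → B at (4,0); v=(2,3)
2. t=1/2 → R at (5,3/2); v=(-2,3)
3. t=13/6 → T at (2/3,8); v=(-2,-3)
4. t=1/3 → L at (0,7); v=(2,-3)
5. t=7/3 → B at (14/3,0); v=(2,3)

Final position: (14/3,0)
Wall sequence: BRTLB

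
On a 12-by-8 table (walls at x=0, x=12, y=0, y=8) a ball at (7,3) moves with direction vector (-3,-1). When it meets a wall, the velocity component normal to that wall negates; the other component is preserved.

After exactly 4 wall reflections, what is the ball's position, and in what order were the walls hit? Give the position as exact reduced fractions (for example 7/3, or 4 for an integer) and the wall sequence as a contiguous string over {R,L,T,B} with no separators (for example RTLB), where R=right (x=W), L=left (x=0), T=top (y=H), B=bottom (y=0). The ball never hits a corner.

1. t=7/3 → L at (0,2/3); v=(3,-1)
2. t=2/3 → B at (2,0); v=(3,1)
3. t=10/3 → R at (12,10/3); v=(-3,1)
4. t=4 → L at (0,22/3); v=(3,1)

Final position: (0,22/3)
Wall sequence: LBRL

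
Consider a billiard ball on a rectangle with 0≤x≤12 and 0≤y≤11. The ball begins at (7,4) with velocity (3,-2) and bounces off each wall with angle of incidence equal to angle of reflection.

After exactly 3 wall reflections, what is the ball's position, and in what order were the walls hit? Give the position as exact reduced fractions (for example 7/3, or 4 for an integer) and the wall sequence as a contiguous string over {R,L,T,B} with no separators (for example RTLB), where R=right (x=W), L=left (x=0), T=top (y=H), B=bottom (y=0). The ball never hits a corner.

1. t=5/3 → R at (12,2/3); v=(-3,-2)
2. t=1/3 → B at (11,0); v=(-3,2)
3. t=11/3 → L at (0,22/3); v=(3,2)

Final position: (0,22/3)
Wall sequence: RBL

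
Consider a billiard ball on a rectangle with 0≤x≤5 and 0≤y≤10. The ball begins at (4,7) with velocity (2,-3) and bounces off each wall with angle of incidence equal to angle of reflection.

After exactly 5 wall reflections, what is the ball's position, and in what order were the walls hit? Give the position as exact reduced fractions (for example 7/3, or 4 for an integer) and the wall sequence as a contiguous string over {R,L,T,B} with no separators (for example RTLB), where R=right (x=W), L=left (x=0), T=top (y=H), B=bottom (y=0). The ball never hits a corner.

Final position: (14/3,10)
Wall sequence: RBLRT

1. t=1/2 → R at (5,11/2); v=(-2,-3)
2. t=11/6 → B at (4/3,0); v=(-2,3)
3. t=2/3 → L at (0,2); v=(2,3)
4. t=5/2 → R at (5,19/2); v=(-2,3)
5. t=1/6 → T at (14/3,10); v=(-2,-3)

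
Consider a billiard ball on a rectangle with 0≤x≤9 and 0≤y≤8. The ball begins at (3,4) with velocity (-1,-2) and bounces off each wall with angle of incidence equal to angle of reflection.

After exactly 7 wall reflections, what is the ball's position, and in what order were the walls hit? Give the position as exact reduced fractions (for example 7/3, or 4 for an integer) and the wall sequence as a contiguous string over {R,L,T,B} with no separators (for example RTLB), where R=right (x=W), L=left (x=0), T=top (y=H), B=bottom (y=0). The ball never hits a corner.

Final position: (3,0)
Wall sequence: BLTBRTB

1. t=2 → B at (1,0); v=(-1,2)
2. t=1 → L at (0,2); v=(1,2)
3. t=3 → T at (3,8); v=(1,-2)
4. t=4 → B at (7,0); v=(1,2)
5. t=2 → R at (9,4); v=(-1,2)
6. t=2 → T at (7,8); v=(-1,-2)
7. t=4 → B at (3,0); v=(-1,2)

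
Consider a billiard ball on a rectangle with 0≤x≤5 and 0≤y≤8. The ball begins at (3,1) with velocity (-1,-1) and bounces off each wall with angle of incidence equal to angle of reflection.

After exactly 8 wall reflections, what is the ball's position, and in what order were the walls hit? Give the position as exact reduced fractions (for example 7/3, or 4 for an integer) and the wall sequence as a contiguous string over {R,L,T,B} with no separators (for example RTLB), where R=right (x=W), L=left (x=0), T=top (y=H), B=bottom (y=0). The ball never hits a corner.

Final position: (0,6)
Wall sequence: BLRTLBRL

1. t=1 → B at (2,0); v=(-1,1)
2. t=2 → L at (0,2); v=(1,1)
3. t=5 → R at (5,7); v=(-1,1)
4. t=1 → T at (4,8); v=(-1,-1)
5. t=4 → L at (0,4); v=(1,-1)
6. t=4 → B at (4,0); v=(1,1)
7. t=1 → R at (5,1); v=(-1,1)
8. t=5 → L at (0,6); v=(1,1)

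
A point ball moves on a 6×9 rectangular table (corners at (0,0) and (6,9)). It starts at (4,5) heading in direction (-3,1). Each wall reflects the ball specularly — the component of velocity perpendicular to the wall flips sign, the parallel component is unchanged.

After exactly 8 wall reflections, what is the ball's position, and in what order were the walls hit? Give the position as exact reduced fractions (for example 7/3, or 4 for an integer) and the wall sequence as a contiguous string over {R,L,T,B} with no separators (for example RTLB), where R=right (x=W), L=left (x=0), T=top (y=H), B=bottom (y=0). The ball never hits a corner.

1. t=4/3 → L at (0,19/3); v=(3,1)
2. t=2 → R at (6,25/3); v=(-3,1)
3. t=2/3 → T at (4,9); v=(-3,-1)
4. t=4/3 → L at (0,23/3); v=(3,-1)
5. t=2 → R at (6,17/3); v=(-3,-1)
6. t=2 → L at (0,11/3); v=(3,-1)
7. t=2 → R at (6,5/3); v=(-3,-1)
8. t=5/3 → B at (1,0); v=(-3,1)

Final position: (1,0)
Wall sequence: LRTLRLRB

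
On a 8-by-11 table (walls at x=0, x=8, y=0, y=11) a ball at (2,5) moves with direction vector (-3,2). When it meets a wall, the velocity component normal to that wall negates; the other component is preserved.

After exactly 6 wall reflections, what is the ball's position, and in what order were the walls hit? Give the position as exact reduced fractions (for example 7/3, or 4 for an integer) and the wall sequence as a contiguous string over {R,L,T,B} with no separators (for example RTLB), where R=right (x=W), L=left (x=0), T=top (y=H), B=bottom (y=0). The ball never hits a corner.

1. t=2/3 → L at (0,19/3); v=(3,2)
2. t=7/3 → T at (7,11); v=(3,-2)
3. t=1/3 → R at (8,31/3); v=(-3,-2)
4. t=8/3 → L at (0,5); v=(3,-2)
5. t=5/2 → B at (15/2,0); v=(3,2)
6. t=1/6 → R at (8,1/3); v=(-3,2)

Final position: (8,1/3)
Wall sequence: LTRLBR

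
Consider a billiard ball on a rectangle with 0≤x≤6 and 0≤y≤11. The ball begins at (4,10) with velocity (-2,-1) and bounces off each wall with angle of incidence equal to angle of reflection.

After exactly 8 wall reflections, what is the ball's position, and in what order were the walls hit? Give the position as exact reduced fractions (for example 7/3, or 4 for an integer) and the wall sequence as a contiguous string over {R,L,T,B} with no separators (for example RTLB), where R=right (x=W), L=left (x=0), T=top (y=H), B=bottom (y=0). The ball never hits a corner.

Final position: (0,10)
Wall sequence: LRLBRLRL

1. t=2 → L at (0,8); v=(2,-1)
2. t=3 → R at (6,5); v=(-2,-1)
3. t=3 → L at (0,2); v=(2,-1)
4. t=2 → B at (4,0); v=(2,1)
5. t=1 → R at (6,1); v=(-2,1)
6. t=3 → L at (0,4); v=(2,1)
7. t=3 → R at (6,7); v=(-2,1)
8. t=3 → L at (0,10); v=(2,1)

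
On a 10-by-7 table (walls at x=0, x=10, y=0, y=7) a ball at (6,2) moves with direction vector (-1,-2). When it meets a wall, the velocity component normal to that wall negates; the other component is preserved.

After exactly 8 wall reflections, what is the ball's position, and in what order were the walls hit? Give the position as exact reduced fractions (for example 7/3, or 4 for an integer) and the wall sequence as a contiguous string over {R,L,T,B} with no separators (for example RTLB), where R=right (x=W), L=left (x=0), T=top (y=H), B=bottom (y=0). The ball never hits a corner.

Final position: (15/2,7)
Wall sequence: BTLBTBRT

1. t=1 → B at (5,0); v=(-1,2)
2. t=7/2 → T at (3/2,7); v=(-1,-2)
3. t=3/2 → L at (0,4); v=(1,-2)
4. t=2 → B at (2,0); v=(1,2)
5. t=7/2 → T at (11/2,7); v=(1,-2)
6. t=7/2 → B at (9,0); v=(1,2)
7. t=1 → R at (10,2); v=(-1,2)
8. t=5/2 → T at (15/2,7); v=(-1,-2)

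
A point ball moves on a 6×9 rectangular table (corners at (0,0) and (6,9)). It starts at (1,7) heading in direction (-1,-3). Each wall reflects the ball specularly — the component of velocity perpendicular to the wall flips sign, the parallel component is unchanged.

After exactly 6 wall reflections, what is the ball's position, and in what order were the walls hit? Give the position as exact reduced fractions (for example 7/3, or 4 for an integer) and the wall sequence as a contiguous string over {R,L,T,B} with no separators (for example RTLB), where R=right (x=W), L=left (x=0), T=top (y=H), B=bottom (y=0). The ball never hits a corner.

1. t=1 → L at (0,4); v=(1,-3)
2. t=4/3 → B at (4/3,0); v=(1,3)
3. t=3 → T at (13/3,9); v=(1,-3)
4. t=5/3 → R at (6,4); v=(-1,-3)
5. t=4/3 → B at (14/3,0); v=(-1,3)
6. t=3 → T at (5/3,9); v=(-1,-3)

Final position: (5/3,9)
Wall sequence: LBTRBT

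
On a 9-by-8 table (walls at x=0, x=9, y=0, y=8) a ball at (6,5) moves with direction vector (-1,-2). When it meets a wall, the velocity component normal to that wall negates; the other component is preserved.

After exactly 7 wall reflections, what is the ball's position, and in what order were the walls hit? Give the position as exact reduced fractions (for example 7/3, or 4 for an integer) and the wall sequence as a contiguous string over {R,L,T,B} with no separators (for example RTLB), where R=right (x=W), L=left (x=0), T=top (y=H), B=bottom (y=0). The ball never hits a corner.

1. t=5/2 → B at (7/2,0); v=(-1,2)
2. t=7/2 → L at (0,7); v=(1,2)
3. t=1/2 → T at (1/2,8); v=(1,-2)
4. t=4 → B at (9/2,0); v=(1,2)
5. t=4 → T at (17/2,8); v=(1,-2)
6. t=1/2 → R at (9,7); v=(-1,-2)
7. t=7/2 → B at (11/2,0); v=(-1,2)

Final position: (11/2,0)
Wall sequence: BLTBTRB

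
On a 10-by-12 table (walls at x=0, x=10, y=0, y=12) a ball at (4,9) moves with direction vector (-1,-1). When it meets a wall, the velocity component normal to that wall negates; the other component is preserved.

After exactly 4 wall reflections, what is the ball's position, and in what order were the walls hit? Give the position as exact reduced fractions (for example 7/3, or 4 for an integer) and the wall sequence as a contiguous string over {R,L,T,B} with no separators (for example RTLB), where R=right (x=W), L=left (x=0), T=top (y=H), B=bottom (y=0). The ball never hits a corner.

Final position: (3,12)
Wall sequence: LBRT

1. t=4 → L at (0,5); v=(1,-1)
2. t=5 → B at (5,0); v=(1,1)
3. t=5 → R at (10,5); v=(-1,1)
4. t=7 → T at (3,12); v=(-1,-1)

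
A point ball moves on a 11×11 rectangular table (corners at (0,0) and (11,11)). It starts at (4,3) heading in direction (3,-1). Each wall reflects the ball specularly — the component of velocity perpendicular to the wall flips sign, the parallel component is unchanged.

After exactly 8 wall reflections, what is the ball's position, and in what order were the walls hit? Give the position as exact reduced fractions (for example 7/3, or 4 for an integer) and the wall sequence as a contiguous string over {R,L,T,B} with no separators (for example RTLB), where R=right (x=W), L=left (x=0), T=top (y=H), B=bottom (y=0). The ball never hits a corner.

Final position: (0,13/3)
Wall sequence: RBLRLTRL

1. t=7/3 → R at (11,2/3); v=(-3,-1)
2. t=2/3 → B at (9,0); v=(-3,1)
3. t=3 → L at (0,3); v=(3,1)
4. t=11/3 → R at (11,20/3); v=(-3,1)
5. t=11/3 → L at (0,31/3); v=(3,1)
6. t=2/3 → T at (2,11); v=(3,-1)
7. t=3 → R at (11,8); v=(-3,-1)
8. t=11/3 → L at (0,13/3); v=(3,-1)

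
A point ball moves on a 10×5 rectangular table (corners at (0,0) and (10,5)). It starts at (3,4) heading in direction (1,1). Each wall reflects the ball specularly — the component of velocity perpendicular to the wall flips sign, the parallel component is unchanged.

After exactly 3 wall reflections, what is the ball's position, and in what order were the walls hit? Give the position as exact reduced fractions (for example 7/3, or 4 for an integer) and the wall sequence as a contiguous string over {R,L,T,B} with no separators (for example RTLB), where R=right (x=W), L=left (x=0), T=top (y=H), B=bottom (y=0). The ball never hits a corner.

1. t=1 → T at (4,5); v=(1,-1)
2. t=5 → B at (9,0); v=(1,1)
3. t=1 → R at (10,1); v=(-1,1)

Final position: (10,1)
Wall sequence: TBR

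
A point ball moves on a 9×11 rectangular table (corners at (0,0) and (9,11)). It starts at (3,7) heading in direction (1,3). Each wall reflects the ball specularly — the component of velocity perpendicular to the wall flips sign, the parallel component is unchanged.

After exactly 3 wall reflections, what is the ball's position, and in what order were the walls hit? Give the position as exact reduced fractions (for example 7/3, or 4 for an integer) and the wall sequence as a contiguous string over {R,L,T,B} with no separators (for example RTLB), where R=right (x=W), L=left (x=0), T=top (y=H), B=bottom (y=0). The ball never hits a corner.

1. t=4/3 → T at (13/3,11); v=(1,-3)
2. t=11/3 → B at (8,0); v=(1,3)
3. t=1 → R at (9,3); v=(-1,3)

Final position: (9,3)
Wall sequence: TBR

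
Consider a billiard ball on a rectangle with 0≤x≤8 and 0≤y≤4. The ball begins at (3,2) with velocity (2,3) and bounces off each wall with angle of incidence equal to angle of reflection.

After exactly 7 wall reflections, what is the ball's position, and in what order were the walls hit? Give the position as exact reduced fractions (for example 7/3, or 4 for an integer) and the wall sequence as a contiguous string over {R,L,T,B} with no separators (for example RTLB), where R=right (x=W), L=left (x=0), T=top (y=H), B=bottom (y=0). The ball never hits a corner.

1. t=2/3 → T at (13/3,4); v=(2,-3)
2. t=4/3 → B at (7,0); v=(2,3)
3. t=1/2 → R at (8,3/2); v=(-2,3)
4. t=5/6 → T at (19/3,4); v=(-2,-3)
5. t=4/3 → B at (11/3,0); v=(-2,3)
6. t=4/3 → T at (1,4); v=(-2,-3)
7. t=1/2 → L at (0,5/2); v=(2,-3)

Final position: (0,5/2)
Wall sequence: TBRTBTL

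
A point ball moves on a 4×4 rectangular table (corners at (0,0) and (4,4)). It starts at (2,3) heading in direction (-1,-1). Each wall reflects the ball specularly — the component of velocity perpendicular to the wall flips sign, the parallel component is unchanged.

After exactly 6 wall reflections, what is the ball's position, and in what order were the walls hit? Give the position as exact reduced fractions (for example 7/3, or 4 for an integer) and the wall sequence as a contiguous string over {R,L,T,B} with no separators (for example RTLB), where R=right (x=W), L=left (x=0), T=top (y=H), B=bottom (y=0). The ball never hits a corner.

1. t=2 → L at (0,1); v=(1,-1)
2. t=1 → B at (1,0); v=(1,1)
3. t=3 → R at (4,3); v=(-1,1)
4. t=1 → T at (3,4); v=(-1,-1)
5. t=3 → L at (0,1); v=(1,-1)
6. t=1 → B at (1,0); v=(1,1)

Final position: (1,0)
Wall sequence: LBRTLB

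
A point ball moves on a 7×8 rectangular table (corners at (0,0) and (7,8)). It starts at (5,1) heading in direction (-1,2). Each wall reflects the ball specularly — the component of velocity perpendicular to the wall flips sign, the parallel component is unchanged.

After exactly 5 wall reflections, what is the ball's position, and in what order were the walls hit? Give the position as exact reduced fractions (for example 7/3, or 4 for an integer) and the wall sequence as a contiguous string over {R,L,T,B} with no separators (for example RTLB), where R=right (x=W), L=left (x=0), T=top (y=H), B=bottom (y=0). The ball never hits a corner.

1. t=7/2 → T at (3/2,8); v=(-1,-2)
2. t=3/2 → L at (0,5); v=(1,-2)
3. t=5/2 → B at (5/2,0); v=(1,2)
4. t=4 → T at (13/2,8); v=(1,-2)
5. t=1/2 → R at (7,7); v=(-1,-2)

Final position: (7,7)
Wall sequence: TLBTR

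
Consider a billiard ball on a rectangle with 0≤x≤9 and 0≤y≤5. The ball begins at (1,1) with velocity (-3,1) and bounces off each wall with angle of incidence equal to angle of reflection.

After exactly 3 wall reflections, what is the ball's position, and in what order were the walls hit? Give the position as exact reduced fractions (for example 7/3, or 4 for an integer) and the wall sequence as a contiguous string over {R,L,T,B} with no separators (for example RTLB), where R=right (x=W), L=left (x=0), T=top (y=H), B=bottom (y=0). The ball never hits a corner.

1. t=1/3 → L at (0,4/3); v=(3,1)
2. t=3 → R at (9,13/3); v=(-3,1)
3. t=2/3 → T at (7,5); v=(-3,-1)

Final position: (7,5)
Wall sequence: LRT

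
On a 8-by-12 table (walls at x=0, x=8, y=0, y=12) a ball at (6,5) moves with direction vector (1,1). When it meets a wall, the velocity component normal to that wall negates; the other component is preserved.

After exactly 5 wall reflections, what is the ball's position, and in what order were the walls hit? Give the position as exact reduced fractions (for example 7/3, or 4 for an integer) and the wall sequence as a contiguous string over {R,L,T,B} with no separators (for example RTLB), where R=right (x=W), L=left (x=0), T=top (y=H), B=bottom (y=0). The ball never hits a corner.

Final position: (7,0)
Wall sequence: RTLRB

1. t=2 → R at (8,7); v=(-1,1)
2. t=5 → T at (3,12); v=(-1,-1)
3. t=3 → L at (0,9); v=(1,-1)
4. t=8 → R at (8,1); v=(-1,-1)
5. t=1 → B at (7,0); v=(-1,1)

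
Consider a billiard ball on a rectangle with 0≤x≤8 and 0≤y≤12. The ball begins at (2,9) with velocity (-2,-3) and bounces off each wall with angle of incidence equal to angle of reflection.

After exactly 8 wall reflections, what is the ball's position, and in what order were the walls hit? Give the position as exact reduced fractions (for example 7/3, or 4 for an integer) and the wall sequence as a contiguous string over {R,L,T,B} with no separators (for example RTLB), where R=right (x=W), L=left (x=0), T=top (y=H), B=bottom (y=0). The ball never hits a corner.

1. t=1 → L at (0,6); v=(2,-3)
2. t=2 → B at (4,0); v=(2,3)
3. t=2 → R at (8,6); v=(-2,3)
4. t=2 → T at (4,12); v=(-2,-3)
5. t=2 → L at (0,6); v=(2,-3)
6. t=2 → B at (4,0); v=(2,3)
7. t=2 → R at (8,6); v=(-2,3)
8. t=2 → T at (4,12); v=(-2,-3)

Final position: (4,12)
Wall sequence: LBRTLBRT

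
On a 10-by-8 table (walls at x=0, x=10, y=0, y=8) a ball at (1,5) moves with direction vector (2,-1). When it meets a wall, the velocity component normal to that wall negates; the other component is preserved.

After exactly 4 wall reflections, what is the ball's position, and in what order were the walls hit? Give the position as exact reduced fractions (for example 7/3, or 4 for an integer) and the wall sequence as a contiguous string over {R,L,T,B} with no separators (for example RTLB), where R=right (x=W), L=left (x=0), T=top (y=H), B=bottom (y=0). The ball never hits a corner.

1. t=9/2 → R at (10,1/2); v=(-2,-1)
2. t=1/2 → B at (9,0); v=(-2,1)
3. t=9/2 → L at (0,9/2); v=(2,1)
4. t=7/2 → T at (7,8); v=(2,-1)

Final position: (7,8)
Wall sequence: RBLT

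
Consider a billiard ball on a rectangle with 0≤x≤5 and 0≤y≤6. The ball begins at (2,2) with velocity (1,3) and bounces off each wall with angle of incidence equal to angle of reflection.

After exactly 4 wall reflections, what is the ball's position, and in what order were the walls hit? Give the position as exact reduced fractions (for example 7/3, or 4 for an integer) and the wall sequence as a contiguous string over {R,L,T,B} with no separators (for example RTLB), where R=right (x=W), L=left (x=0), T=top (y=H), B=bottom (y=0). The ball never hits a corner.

1. t=4/3 → T at (10/3,6); v=(1,-3)
2. t=5/3 → R at (5,1); v=(-1,-3)
3. t=1/3 → B at (14/3,0); v=(-1,3)
4. t=2 → T at (8/3,6); v=(-1,-3)

Final position: (8/3,6)
Wall sequence: TRBT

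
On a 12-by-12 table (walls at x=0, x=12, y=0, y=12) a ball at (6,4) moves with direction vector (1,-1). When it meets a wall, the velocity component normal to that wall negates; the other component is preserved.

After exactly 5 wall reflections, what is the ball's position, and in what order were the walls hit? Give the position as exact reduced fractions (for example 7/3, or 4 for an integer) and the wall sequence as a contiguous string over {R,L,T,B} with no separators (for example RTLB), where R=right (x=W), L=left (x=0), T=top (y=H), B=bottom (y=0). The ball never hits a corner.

1. t=4 → B at (10,0); v=(1,1)
2. t=2 → R at (12,2); v=(-1,1)
3. t=10 → T at (2,12); v=(-1,-1)
4. t=2 → L at (0,10); v=(1,-1)
5. t=10 → B at (10,0); v=(1,1)

Final position: (10,0)
Wall sequence: BRTLB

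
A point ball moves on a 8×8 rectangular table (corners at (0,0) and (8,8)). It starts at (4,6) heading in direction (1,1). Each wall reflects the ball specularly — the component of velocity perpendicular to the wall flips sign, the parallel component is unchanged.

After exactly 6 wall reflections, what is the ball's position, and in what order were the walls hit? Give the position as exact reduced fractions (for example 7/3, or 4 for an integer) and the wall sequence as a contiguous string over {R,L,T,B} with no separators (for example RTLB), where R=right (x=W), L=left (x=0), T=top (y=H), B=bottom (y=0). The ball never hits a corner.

1. t=2 → T at (6,8); v=(1,-1)
2. t=2 → R at (8,6); v=(-1,-1)
3. t=6 → B at (2,0); v=(-1,1)
4. t=2 → L at (0,2); v=(1,1)
5. t=6 → T at (6,8); v=(1,-1)
6. t=2 → R at (8,6); v=(-1,-1)

Final position: (8,6)
Wall sequence: TRBLTR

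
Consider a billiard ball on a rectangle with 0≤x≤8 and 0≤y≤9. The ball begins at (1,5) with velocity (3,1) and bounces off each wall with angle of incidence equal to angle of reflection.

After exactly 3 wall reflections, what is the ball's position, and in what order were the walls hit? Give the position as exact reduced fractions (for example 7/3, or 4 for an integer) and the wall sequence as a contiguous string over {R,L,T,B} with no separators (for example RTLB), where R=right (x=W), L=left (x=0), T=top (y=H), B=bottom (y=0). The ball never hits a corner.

1. t=7/3 → R at (8,22/3); v=(-3,1)
2. t=5/3 → T at (3,9); v=(-3,-1)
3. t=1 → L at (0,8); v=(3,-1)

Final position: (0,8)
Wall sequence: RTL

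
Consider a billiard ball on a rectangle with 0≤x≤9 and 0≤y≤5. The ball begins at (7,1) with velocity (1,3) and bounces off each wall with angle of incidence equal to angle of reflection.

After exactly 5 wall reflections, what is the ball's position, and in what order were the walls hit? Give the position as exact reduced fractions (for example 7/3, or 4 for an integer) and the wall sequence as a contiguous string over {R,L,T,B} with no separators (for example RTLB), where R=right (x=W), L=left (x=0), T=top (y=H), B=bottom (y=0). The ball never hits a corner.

1. t=4/3 → T at (25/3,5); v=(1,-3)
2. t=2/3 → R at (9,3); v=(-1,-3)
3. t=1 → B at (8,0); v=(-1,3)
4. t=5/3 → T at (19/3,5); v=(-1,-3)
5. t=5/3 → B at (14/3,0); v=(-1,3)

Final position: (14/3,0)
Wall sequence: TRBTB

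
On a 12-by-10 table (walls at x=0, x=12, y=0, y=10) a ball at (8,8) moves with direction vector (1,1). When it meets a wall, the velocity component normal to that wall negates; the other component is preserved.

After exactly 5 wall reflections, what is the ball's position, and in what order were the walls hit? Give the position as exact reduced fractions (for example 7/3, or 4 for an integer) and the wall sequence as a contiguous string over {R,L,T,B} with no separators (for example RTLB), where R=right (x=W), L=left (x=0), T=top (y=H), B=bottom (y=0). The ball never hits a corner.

1. t=2 → T at (10,10); v=(1,-1)
2. t=2 → R at (12,8); v=(-1,-1)
3. t=8 → B at (4,0); v=(-1,1)
4. t=4 → L at (0,4); v=(1,1)
5. t=6 → T at (6,10); v=(1,-1)

Final position: (6,10)
Wall sequence: TRBLT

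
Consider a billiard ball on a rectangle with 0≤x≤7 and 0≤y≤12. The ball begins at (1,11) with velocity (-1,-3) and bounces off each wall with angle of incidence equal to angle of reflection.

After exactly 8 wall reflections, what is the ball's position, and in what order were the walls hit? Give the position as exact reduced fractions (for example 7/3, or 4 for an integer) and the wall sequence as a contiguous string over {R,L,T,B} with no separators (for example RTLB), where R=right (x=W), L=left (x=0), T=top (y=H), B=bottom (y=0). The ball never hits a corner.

Final position: (14/3,0)
Wall sequence: LBTRBLTB

1. t=1 → L at (0,8); v=(1,-3)
2. t=8/3 → B at (8/3,0); v=(1,3)
3. t=4 → T at (20/3,12); v=(1,-3)
4. t=1/3 → R at (7,11); v=(-1,-3)
5. t=11/3 → B at (10/3,0); v=(-1,3)
6. t=10/3 → L at (0,10); v=(1,3)
7. t=2/3 → T at (2/3,12); v=(1,-3)
8. t=4 → B at (14/3,0); v=(1,3)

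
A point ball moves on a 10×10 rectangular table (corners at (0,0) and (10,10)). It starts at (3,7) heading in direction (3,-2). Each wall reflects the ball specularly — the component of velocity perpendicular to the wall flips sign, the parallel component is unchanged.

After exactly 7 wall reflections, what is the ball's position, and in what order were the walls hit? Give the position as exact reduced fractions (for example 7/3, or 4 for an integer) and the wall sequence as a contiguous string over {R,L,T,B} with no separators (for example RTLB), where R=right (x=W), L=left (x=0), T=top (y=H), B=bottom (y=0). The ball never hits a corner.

1. t=7/3 → R at (10,7/3); v=(-3,-2)
2. t=7/6 → B at (13/2,0); v=(-3,2)
3. t=13/6 → L at (0,13/3); v=(3,2)
4. t=17/6 → T at (17/2,10); v=(3,-2)
5. t=1/2 → R at (10,9); v=(-3,-2)
6. t=10/3 → L at (0,7/3); v=(3,-2)
7. t=7/6 → B at (7/2,0); v=(3,2)

Final position: (7/2,0)
Wall sequence: RBLTRLB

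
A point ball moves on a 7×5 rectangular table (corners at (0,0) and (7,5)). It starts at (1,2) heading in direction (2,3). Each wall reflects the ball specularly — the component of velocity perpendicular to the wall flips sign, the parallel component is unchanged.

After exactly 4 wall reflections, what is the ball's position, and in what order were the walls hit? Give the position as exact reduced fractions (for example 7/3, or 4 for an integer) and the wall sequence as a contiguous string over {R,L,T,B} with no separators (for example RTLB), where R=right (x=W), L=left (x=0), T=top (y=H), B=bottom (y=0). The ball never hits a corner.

1. t=1 → T at (3,5); v=(2,-3)
2. t=5/3 → B at (19/3,0); v=(2,3)
3. t=1/3 → R at (7,1); v=(-2,3)
4. t=4/3 → T at (13/3,5); v=(-2,-3)

Final position: (13/3,5)
Wall sequence: TBRT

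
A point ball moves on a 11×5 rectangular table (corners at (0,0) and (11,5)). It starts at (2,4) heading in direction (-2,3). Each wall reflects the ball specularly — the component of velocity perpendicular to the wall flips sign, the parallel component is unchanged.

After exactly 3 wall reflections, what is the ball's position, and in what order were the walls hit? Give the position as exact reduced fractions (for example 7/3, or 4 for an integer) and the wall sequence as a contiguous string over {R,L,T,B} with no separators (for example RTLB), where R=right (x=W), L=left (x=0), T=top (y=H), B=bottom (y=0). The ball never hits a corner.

1. t=1/3 → T at (4/3,5); v=(-2,-3)
2. t=2/3 → L at (0,3); v=(2,-3)
3. t=1 → B at (2,0); v=(2,3)

Final position: (2,0)
Wall sequence: TLB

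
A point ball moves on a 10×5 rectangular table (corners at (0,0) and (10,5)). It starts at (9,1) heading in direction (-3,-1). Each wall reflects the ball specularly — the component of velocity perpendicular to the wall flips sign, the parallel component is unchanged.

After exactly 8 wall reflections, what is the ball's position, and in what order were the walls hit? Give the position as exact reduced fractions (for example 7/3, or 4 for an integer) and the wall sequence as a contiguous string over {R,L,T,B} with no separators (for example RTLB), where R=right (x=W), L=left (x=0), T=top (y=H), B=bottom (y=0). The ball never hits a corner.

1. t=1 → B at (6,0); v=(-3,1)
2. t=2 → L at (0,2); v=(3,1)
3. t=3 → T at (9,5); v=(3,-1)
4. t=1/3 → R at (10,14/3); v=(-3,-1)
5. t=10/3 → L at (0,4/3); v=(3,-1)
6. t=4/3 → B at (4,0); v=(3,1)
7. t=2 → R at (10,2); v=(-3,1)
8. t=3 → T at (1,5); v=(-3,-1)

Final position: (1,5)
Wall sequence: BLTRLBRT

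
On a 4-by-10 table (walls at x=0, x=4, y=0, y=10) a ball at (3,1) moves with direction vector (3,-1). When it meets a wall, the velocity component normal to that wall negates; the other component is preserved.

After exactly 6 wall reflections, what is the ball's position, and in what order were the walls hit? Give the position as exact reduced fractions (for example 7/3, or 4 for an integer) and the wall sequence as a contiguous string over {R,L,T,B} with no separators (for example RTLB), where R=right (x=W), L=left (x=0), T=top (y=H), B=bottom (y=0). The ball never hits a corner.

Final position: (4,14/3)
Wall sequence: RBLRLR

1. t=1/3 → R at (4,2/3); v=(-3,-1)
2. t=2/3 → B at (2,0); v=(-3,1)
3. t=2/3 → L at (0,2/3); v=(3,1)
4. t=4/3 → R at (4,2); v=(-3,1)
5. t=4/3 → L at (0,10/3); v=(3,1)
6. t=4/3 → R at (4,14/3); v=(-3,1)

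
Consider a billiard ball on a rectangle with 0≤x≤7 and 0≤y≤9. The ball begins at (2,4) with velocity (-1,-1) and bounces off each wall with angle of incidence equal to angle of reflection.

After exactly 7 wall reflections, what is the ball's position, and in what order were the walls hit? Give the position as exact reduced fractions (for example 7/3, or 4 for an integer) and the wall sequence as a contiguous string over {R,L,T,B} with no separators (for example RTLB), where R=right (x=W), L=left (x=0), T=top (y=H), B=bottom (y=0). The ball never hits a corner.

1. t=2 → L at (0,2); v=(1,-1)
2. t=2 → B at (2,0); v=(1,1)
3. t=5 → R at (7,5); v=(-1,1)
4. t=4 → T at (3,9); v=(-1,-1)
5. t=3 → L at (0,6); v=(1,-1)
6. t=6 → B at (6,0); v=(1,1)
7. t=1 → R at (7,1); v=(-1,1)

Final position: (7,1)
Wall sequence: LBRTLBR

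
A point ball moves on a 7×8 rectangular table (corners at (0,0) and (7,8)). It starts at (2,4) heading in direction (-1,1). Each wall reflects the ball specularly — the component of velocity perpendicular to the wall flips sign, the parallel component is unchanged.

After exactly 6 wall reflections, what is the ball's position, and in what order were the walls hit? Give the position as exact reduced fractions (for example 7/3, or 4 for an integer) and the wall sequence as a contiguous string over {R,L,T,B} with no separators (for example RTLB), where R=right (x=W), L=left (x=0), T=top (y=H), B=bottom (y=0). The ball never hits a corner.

Final position: (4,8)
Wall sequence: LTRBLT

1. t=2 → L at (0,6); v=(1,1)
2. t=2 → T at (2,8); v=(1,-1)
3. t=5 → R at (7,3); v=(-1,-1)
4. t=3 → B at (4,0); v=(-1,1)
5. t=4 → L at (0,4); v=(1,1)
6. t=4 → T at (4,8); v=(1,-1)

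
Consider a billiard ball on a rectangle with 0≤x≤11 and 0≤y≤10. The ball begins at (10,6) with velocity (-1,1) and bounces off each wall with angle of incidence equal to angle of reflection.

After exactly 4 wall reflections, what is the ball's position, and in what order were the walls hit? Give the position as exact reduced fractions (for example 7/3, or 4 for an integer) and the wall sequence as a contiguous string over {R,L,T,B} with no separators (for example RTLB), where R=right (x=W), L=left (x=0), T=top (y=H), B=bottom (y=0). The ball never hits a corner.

Final position: (11,7)
Wall sequence: TLBR

1. t=4 → T at (6,10); v=(-1,-1)
2. t=6 → L at (0,4); v=(1,-1)
3. t=4 → B at (4,0); v=(1,1)
4. t=7 → R at (11,7); v=(-1,1)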